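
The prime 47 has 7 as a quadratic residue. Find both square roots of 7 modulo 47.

17, 30

Since 47 ≡ 3 (mod 4), a square root of 7 is 7^((47+1)/4) = 7^12 mod 47.
Repeated squaring: 7^2≡2, 7^4≡4, 7^8≡16 (mod 47).
7^12 = 7^(8+4) ≡ 17 (mod 47).
Check: 17² = 289 ≡ 7 (mod 47). The two roots are 17 and 30.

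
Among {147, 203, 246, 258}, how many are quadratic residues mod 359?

(147/359) = +1 → QR.
(203/359) = +1 → QR.
(246/359) = +1 → QR.
(258/359) = -1 → non-residue.
Total quadratic residues among the 4: 3.

3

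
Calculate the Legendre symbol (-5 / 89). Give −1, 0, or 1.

First reduce: -5 ≡ 84 (mod 89).
Pull out 2^2: since 89 ≡ 1 (mod 8), (2/89) = +1, so (2/89)^2 = +1.
Reciprocity: 21 ≡ 1 and 89 ≡ 1 (mod 4), so (21/89) = +(89/21).
Reduce top mod 21: now compute (5/21).
Reciprocity: 5 ≡ 1 and 21 ≡ 1 (mod 4), so (5/21) = +(21/5).
Reduce top mod 5: now compute (1/5).
Reached (1/5) = 1. Collecting the sign flips along the way, the symbol is +1.

1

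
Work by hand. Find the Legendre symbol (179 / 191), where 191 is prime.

-1

Reciprocity: 179 ≡ 3 and 191 ≡ 3 (mod 4), so (179/191) = −(191/179).
Reduce top mod 179: now compute (12/179).
Pull out 2^2: since 179 ≡ 3 (mod 8), (2/179) = -1, so (2/179)^2 = +1.
Reciprocity: 3 ≡ 3 and 179 ≡ 3 (mod 4), so (3/179) = −(179/3).
Reduce top mod 3: now compute (2/3).
Pull out 2: since 3 ≡ 3 (mod 8), (2/3) = -1.
Reached (1/3) = 1. Collecting the sign flips along the way, the symbol is -1.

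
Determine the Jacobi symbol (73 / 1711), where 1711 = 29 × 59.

1

Reciprocity: 73 ≡ 1 and 1711 ≡ 3 (mod 4), so (73/1711) = +(1711/73).
Reduce top mod 73: now compute (32/73).
Pull out 2^5: since 73 ≡ 1 (mod 8), (2/73) = +1, so (2/73)^5 = +1.
Reached (1/73) = 1. Collecting the sign flips along the way, the symbol is +1.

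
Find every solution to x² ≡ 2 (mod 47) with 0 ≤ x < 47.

Since 47 ≡ 3 (mod 4), a square root of 2 is 2^((47+1)/4) = 2^12 mod 47.
Repeated squaring: 2^2≡4, 2^4≡16, 2^8≡21 (mod 47).
2^12 = 2^(8+4) ≡ 7 (mod 47).
Check: 7² = 49 ≡ 2 (mod 47). The two roots are 7 and 40.

7, 40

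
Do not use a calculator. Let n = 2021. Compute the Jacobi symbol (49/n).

Reciprocity: 49 ≡ 1 and 2021 ≡ 1 (mod 4), so (49/2021) = +(2021/49).
Reduce top mod 49: now compute (12/49).
Pull out 2^2: since 49 ≡ 1 (mod 8), (2/49) = +1, so (2/49)^2 = +1.
Reciprocity: 3 ≡ 3 and 49 ≡ 1 (mod 4), so (3/49) = +(49/3).
Reduce top mod 3: now compute (1/3).
Reached (1/3) = 1. Collecting the sign flips along the way, the symbol is +1.

1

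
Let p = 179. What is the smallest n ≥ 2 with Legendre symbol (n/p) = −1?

2

(2/179) = −1, so 2 is the smallest positive non-residue mod 179.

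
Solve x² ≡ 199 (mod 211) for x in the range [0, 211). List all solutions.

58, 153

Since 211 ≡ 3 (mod 4), a square root of 199 is 199^((211+1)/4) = 199^53 mod 211.
Repeated squaring: 199^2≡144, 199^4≡58, 199^8≡199, 199^16≡144, 199^32≡58 (mod 211).
199^53 = 199^(32+16+4+1) ≡ 58 (mod 211).
Check: 58² = 3364 ≡ 199 (mod 211). The two roots are 58 and 153.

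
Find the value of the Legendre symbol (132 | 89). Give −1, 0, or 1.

Euler's criterion: (132/89) ≡ 43^44 (mod 89).
43^2 ≡ 69 (mod 89)
43^4 ≡ 44 (mod 89)
43^8 ≡ 67 (mod 89)
43^16 ≡ 39 (mod 89)
43^32 ≡ 8 (mod 89)
43^44 = 43^(32+8+4) ≡ 88 (mod 89).
Result is 88 ≡ −1, so (132/89) = −1.

-1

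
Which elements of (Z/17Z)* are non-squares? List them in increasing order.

3 5 6 7 10 11 12 14

Square k = 1,…,8 (k and 17−k give the same square):
1²=1, 2²=4, 3²=9, 4²=16, 5²≡8, 6²≡2, 7²≡15, 8²≡13 (mod 17).
The residues are {1, 2, 4, 8, 9, 13, 15, 16}; the non-residues are the remaining 8 nonzero classes.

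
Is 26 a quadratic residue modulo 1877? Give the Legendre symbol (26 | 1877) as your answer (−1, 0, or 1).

Pull out 2: since 1877 ≡ 5 (mod 8), (2/1877) = -1.
Reciprocity: 13 ≡ 1 and 1877 ≡ 1 (mod 4), so (13/1877) = +(1877/13).
Reduce top mod 13: now compute (5/13).
Reciprocity: 5 ≡ 1 and 13 ≡ 1 (mod 4), so (5/13) = +(13/5).
Reduce top mod 5: now compute (3/5).
Reciprocity: 3 ≡ 3 and 5 ≡ 1 (mod 4), so (3/5) = +(5/3).
Reduce top mod 3: now compute (2/3).
Pull out 2: since 3 ≡ 3 (mod 8), (2/3) = -1.
Reached (1/3) = 1. Collecting the sign flips along the way, the symbol is +1.

1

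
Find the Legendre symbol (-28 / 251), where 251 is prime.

First reduce: -28 ≡ 223 (mod 251).
Reciprocity: 223 ≡ 3 and 251 ≡ 3 (mod 4), so (223/251) = −(251/223).
Reduce top mod 223: now compute (28/223).
Pull out 2^2: since 223 ≡ 7 (mod 8), (2/223) = +1, so (2/223)^2 = +1.
Reciprocity: 7 ≡ 3 and 223 ≡ 3 (mod 4), so (7/223) = −(223/7).
Reduce top mod 7: now compute (6/7).
Pull out 2: since 7 ≡ 7 (mod 8), (2/7) = +1.
Reciprocity: 3 ≡ 3 and 7 ≡ 3 (mod 4), so (3/7) = −(7/3).
Reduce top mod 3: now compute (1/3).
Reached (1/3) = 1. Collecting the sign flips along the way, the symbol is -1.

-1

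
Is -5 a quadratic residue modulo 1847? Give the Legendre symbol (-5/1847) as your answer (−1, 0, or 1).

1

First reduce: -5 ≡ 1842 (mod 1847).
Pull out 2: since 1847 ≡ 7 (mod 8), (2/1847) = +1.
Reciprocity: 921 ≡ 1 and 1847 ≡ 3 (mod 4), so (921/1847) = +(1847/921).
Reduce top mod 921: now compute (5/921).
Reciprocity: 5 ≡ 1 and 921 ≡ 1 (mod 4), so (5/921) = +(921/5).
Reduce top mod 5: now compute (1/5).
Reached (1/5) = 1. Collecting the sign flips along the way, the symbol is +1.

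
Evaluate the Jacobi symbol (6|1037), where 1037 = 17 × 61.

Pull out 2: since 1037 ≡ 5 (mod 8), (2/1037) = -1.
Reciprocity: 3 ≡ 3 and 1037 ≡ 1 (mod 4), so (3/1037) = +(1037/3).
Reduce top mod 3: now compute (2/3).
Pull out 2: since 3 ≡ 3 (mod 8), (2/3) = -1.
Reached (1/3) = 1. Collecting the sign flips along the way, the symbol is +1.

1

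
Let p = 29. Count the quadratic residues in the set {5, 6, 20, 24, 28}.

(5/29) = +1 → QR.
(6/29) = +1 → QR.
(20/29) = +1 → QR.
(24/29) = +1 → QR.
(28/29) = +1 → QR.
Total quadratic residues among the 5: 5.

5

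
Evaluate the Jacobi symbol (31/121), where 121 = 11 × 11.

Reciprocity: 31 ≡ 3 and 121 ≡ 1 (mod 4), so (31/121) = +(121/31).
Reduce top mod 31: now compute (28/31).
Pull out 2^2: since 31 ≡ 7 (mod 8), (2/31) = +1, so (2/31)^2 = +1.
Reciprocity: 7 ≡ 3 and 31 ≡ 3 (mod 4), so (7/31) = −(31/7).
Reduce top mod 7: now compute (3/7).
Reciprocity: 3 ≡ 3 and 7 ≡ 3 (mod 4), so (3/7) = −(7/3).
Reduce top mod 3: now compute (1/3).
Reached (1/3) = 1. Collecting the sign flips along the way, the symbol is +1.

1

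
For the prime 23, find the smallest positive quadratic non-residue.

(2/23) = +1, so 2 is a residue.
(3/23) = +1, so 3 is a residue.
(4/23) = +1, so 4 is a residue.
(5/23) = −1, so 5 is the smallest positive non-residue mod 23.

5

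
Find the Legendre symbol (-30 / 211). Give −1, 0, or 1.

Euler's criterion: (-30/211) ≡ 181^105 (mod 211).
181^2 ≡ 56 (mod 211)
181^4 ≡ 182 (mod 211)
181^8 ≡ 208 (mod 211)
181^16 ≡ 9 (mod 211)
181^32 ≡ 81 (mod 211)
181^64 ≡ 20 (mod 211)
181^105 = 181^(64+32+8+1) ≡ 210 (mod 211).
Result is 210 ≡ −1, so (-30/211) = −1.

-1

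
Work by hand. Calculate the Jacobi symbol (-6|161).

-1

First reduce: -6 ≡ 155 (mod 161).
Reciprocity: 155 ≡ 3 and 161 ≡ 1 (mod 4), so (155/161) = +(161/155).
Reduce top mod 155: now compute (6/155).
Pull out 2: since 155 ≡ 3 (mod 8), (2/155) = -1.
Reciprocity: 3 ≡ 3 and 155 ≡ 3 (mod 4), so (3/155) = −(155/3).
Reduce top mod 3: now compute (2/3).
Pull out 2: since 3 ≡ 3 (mod 8), (2/3) = -1.
Reached (1/3) = 1. Collecting the sign flips along the way, the symbol is -1.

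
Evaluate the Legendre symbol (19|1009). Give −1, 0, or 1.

-1

Euler's criterion: (19/1009) ≡ 19^504 (mod 1009).
19^2 ≡ 361 (mod 1009)
19^4 ≡ 160 (mod 1009)
19^8 ≡ 375 (mod 1009)
19^16 ≡ 374 (mod 1009)
19^32 ≡ 634 (mod 1009)
19^64 ≡ 374 (mod 1009)
19^128 ≡ 634 (mod 1009)
19^256 ≡ 374 (mod 1009)
19^504 = 19^(256+128+64+32+16+8) ≡ 1008 (mod 1009).
Result is 1008 ≡ −1, so (19/1009) = −1.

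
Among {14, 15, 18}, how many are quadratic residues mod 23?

(14/23) = -1 → non-residue.
(15/23) = -1 → non-residue.
(18/23) = +1 → QR.
Total quadratic residues among the 3: 1.

1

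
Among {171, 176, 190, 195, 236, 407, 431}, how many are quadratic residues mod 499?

(171/499) = -1 → non-residue.
(176/499) = -1 → non-residue.
(190/499) = +1 → QR.
(195/499) = +1 → QR.
(236/499) = -1 → non-residue.
(407/499) = +1 → QR.
(431/499) = +1 → QR.
Total quadratic residues among the 7: 4.

4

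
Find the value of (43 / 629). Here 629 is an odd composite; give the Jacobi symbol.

-1

Reciprocity: 43 ≡ 3 and 629 ≡ 1 (mod 4), so (43/629) = +(629/43).
Reduce top mod 43: now compute (27/43).
Reciprocity: 27 ≡ 3 and 43 ≡ 3 (mod 4), so (27/43) = −(43/27).
Reduce top mod 27: now compute (16/27).
Pull out 2^4: since 27 ≡ 3 (mod 8), (2/27) = -1, so (2/27)^4 = +1.
Reached (1/27) = 1. Collecting the sign flips along the way, the symbol is -1.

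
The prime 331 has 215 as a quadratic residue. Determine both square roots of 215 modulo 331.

154, 177

Since 331 ≡ 3 (mod 4), a square root of 215 is 215^((331+1)/4) = 215^83 mod 331.
Repeated squaring: 215^2≡216, 215^4≡316, 215^8≡225, 215^16≡313, 215^32≡324, 215^64≡49 (mod 331).
215^83 = 215^(64+16+2+1) ≡ 177 (mod 331).
Check: 177² = 31329 ≡ 215 (mod 331). The two roots are 154 and 177.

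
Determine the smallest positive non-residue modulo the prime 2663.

(2/2663) = +1, so 2 is a residue.
(3/2663) = +1, so 3 is a residue.
(4/2663) = +1, so 4 is a residue.
(5/2663) = −1, so 5 is the smallest positive non-residue mod 2663.

5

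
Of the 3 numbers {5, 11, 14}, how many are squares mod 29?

(5/29) = +1 → QR.
(11/29) = -1 → non-residue.
(14/29) = -1 → non-residue.
Total quadratic residues among the 3: 1.

1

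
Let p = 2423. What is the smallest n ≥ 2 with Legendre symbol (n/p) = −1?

(2/2423) = +1, so 2 is a residue.
(3/2423) = +1, so 3 is a residue.
(4/2423) = +1, so 4 is a residue.
(5/2423) = −1, so 5 is the smallest positive non-residue mod 2423.

5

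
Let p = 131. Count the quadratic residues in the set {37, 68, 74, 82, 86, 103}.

(37/131) = -1 → non-residue.
(68/131) = -1 → non-residue.
(74/131) = +1 → QR.
(82/131) = -1 → non-residue.
(86/131) = -1 → non-residue.
(103/131) = -1 → non-residue.
Total quadratic residues among the 6: 1.

1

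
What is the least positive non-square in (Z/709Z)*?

2

(2/709) = −1, so 2 is the smallest positive non-residue mod 709.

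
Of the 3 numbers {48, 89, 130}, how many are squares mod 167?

(48/167) = +1 → QR.
(89/167) = +1 → QR.
(130/167) = +1 → QR.
Total quadratic residues among the 3: 3.

3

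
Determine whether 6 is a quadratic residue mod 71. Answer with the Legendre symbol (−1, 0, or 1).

Pull out 2: since 71 ≡ 7 (mod 8), (2/71) = +1.
Reciprocity: 3 ≡ 3 and 71 ≡ 3 (mod 4), so (3/71) = −(71/3).
Reduce top mod 3: now compute (2/3).
Pull out 2: since 3 ≡ 3 (mod 8), (2/3) = -1.
Reached (1/3) = 1. Collecting the sign flips along the way, the symbol is +1.

1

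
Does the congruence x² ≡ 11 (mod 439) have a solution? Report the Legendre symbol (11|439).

Reciprocity: 11 ≡ 3 and 439 ≡ 3 (mod 4), so (11/439) = −(439/11).
Reduce top mod 11: now compute (10/11).
Pull out 2: since 11 ≡ 3 (mod 8), (2/11) = -1.
Reciprocity: 5 ≡ 1 and 11 ≡ 3 (mod 4), so (5/11) = +(11/5).
Reduce top mod 5: now compute (1/5).
Reached (1/5) = 1. Collecting the sign flips along the way, the symbol is +1.

1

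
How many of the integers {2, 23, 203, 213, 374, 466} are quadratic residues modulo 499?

(2/499) = -1 → non-residue.
(23/499) = -1 → non-residue.
(203/499) = -1 → non-residue.
(213/499) = +1 → QR.
(374/499) = -1 → non-residue.
(466/499) = -1 → non-residue.
Total quadratic residues among the 6: 1.

1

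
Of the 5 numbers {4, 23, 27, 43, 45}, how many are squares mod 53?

(4/53) = +1 → QR.
(23/53) = -1 → non-residue.
(27/53) = -1 → non-residue.
(43/53) = +1 → QR.
(45/53) = -1 → non-residue.
Total quadratic residues among the 5: 2.

2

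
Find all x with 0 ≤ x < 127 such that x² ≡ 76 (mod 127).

Since 127 ≡ 3 (mod 4), a square root of 76 is 76^((127+1)/4) = 76^32 mod 127.
Repeated squaring: 76^2≡61, 76^4≡38, 76^8≡47, 76^16≡50, 76^32≡87 (mod 127).
76^32 = 76^(32) ≡ 87 (mod 127).
Check: 87² = 7569 ≡ 76 (mod 127). The two roots are 40 and 87.

40, 87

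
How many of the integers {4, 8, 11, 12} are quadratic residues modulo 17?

2

(4/17) = +1 → QR.
(8/17) = +1 → QR.
(11/17) = -1 → non-residue.
(12/17) = -1 → non-residue.
Total quadratic residues among the 4: 2.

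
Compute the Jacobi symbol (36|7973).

Pull out 2^2: since 7973 ≡ 5 (mod 8), (2/7973) = -1, so (2/7973)^2 = +1.
Reciprocity: 9 ≡ 1 and 7973 ≡ 1 (mod 4), so (9/7973) = +(7973/9).
Reduce top mod 9: now compute (8/9).
Pull out 2^3: since 9 ≡ 1 (mod 8), (2/9) = +1, so (2/9)^3 = +1.
Reached (1/9) = 1. Collecting the sign flips along the way, the symbol is +1.

1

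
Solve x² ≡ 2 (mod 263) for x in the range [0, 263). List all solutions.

Since 263 ≡ 3 (mod 4), a square root of 2 is 2^((263+1)/4) = 2^66 mod 263.
Repeated squaring: 2^2≡4, 2^4≡16, 2^8≡256, 2^16≡49, 2^32≡34, 2^64≡104 (mod 263).
2^66 = 2^(64+2) ≡ 153 (mod 263).
Check: 153² = 23409 ≡ 2 (mod 263). The two roots are 110 and 153.

110, 153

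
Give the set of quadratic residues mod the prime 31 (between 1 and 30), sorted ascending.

Square k = 1,…,15 (k and 31−k give the same square):
1²=1, 2²=4, 3²=9, 4²=16, 5²=25, 6²≡5, 7²≡18, 8²≡2, 9²≡19, 10²≡7, 11²≡28, 12²≡20, 13²≡14, 14²≡10, 15²≡8 (mod 31).
So the quadratic residues mod 31 are {1, 2, 4, 5, 7, 8, 9, 10, 14, 16, 18, 19, 20, 25, 28}.

1 2 4 5 7 8 9 10 14 16 18 19 20 25 28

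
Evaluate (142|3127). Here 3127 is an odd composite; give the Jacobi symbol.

Pull out 2: since 3127 ≡ 7 (mod 8), (2/3127) = +1.
Reciprocity: 71 ≡ 3 and 3127 ≡ 3 (mod 4), so (71/3127) = −(3127/71).
Reduce top mod 71: now compute (3/71).
Reciprocity: 3 ≡ 3 and 71 ≡ 3 (mod 4), so (3/71) = −(71/3).
Reduce top mod 3: now compute (2/3).
Pull out 2: since 3 ≡ 3 (mod 8), (2/3) = -1.
Reached (1/3) = 1. Collecting the sign flips along the way, the symbol is -1.

-1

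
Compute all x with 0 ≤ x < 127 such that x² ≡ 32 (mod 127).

Since 127 ≡ 3 (mod 4), a square root of 32 is 32^((127+1)/4) = 32^32 mod 127.
Repeated squaring: 32^2≡8, 32^4≡64, 32^8≡32, 32^16≡8, 32^32≡64 (mod 127).
32^32 = 32^(32) ≡ 64 (mod 127).
Check: 64² = 4096 ≡ 32 (mod 127). The two roots are 63 and 64.

63, 64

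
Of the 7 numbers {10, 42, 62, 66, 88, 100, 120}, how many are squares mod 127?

(10/127) = -1 → non-residue.
(42/127) = +1 → QR.
(62/127) = +1 → QR.
(66/127) = -1 → non-residue.
(88/127) = +1 → QR.
(100/127) = +1 → QR.
(120/127) = +1 → QR.
Total quadratic residues among the 7: 5.

5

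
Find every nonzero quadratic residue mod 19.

1 4 5 6 7 9 11 16 17

Square k = 1,…,9 (k and 19−k give the same square):
1²=1, 2²=4, 3²=9, 4²=16, 5²≡6, 6²≡17, 7²≡11, 8²≡7, 9²≡5 (mod 19).
So the quadratic residues mod 19 are {1, 4, 5, 6, 7, 9, 11, 16, 17}.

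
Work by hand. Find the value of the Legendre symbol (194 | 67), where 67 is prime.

1

First reduce: 194 ≡ 60 (mod 67).
Pull out 2^2: since 67 ≡ 3 (mod 8), (2/67) = -1, so (2/67)^2 = +1.
Reciprocity: 15 ≡ 3 and 67 ≡ 3 (mod 4), so (15/67) = −(67/15).
Reduce top mod 15: now compute (7/15).
Reciprocity: 7 ≡ 3 and 15 ≡ 3 (mod 4), so (7/15) = −(15/7).
Reduce top mod 7: now compute (1/7).
Reached (1/7) = 1. Collecting the sign flips along the way, the symbol is +1.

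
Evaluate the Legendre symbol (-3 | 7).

1

Euler's criterion: (-3/7) ≡ 4^3 (mod 7).
4^2 ≡ 2 (mod 7)
4^3 = 4^(2+1) ≡ 1 (mod 7).
Result is 1, so (-3/7) = 1.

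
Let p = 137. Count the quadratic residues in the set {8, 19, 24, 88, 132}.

(8/137) = +1 → QR.
(19/137) = +1 → QR.
(24/137) = -1 → non-residue.
(88/137) = +1 → QR.
(132/137) = -1 → non-residue.
Total quadratic residues among the 5: 3.

3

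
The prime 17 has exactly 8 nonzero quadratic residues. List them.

Square k = 1,…,8 (k and 17−k give the same square):
1²=1, 2²=4, 3²=9, 4²=16, 5²≡8, 6²≡2, 7²≡15, 8²≡13 (mod 17).
So the quadratic residues mod 17 are {1, 2, 4, 8, 9, 13, 15, 16}.

1, 2, 4, 8, 9, 13, 15, 16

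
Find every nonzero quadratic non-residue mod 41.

Square k = 1,…,20 (k and 41−k give the same square):
1²=1, 2²=4, 3²=9, 4²=16, 5²=25, 6²=36, 7²≡8, 8²≡23, 9²≡40, 10²≡18, 11²≡39, 12²≡21, 13²≡5, 14²≡32, 15²≡20, 16²≡10, 17²≡2, 18²≡37, 19²≡33, 20²≡31 (mod 41).
The residues are {1, 2, 4, 5, 8, 9, 10, 16, 18, 20, 21, 23, 25, 31, 32, 33, 36, 37, 39, 40}; the non-residues are the remaining 20 nonzero classes.

3,6,7,11,12,13,14,15,17,19,22,24,26,27,28,29,30,34,35,38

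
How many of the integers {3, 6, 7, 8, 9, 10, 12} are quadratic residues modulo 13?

4

(3/13) = +1 → QR.
(6/13) = -1 → non-residue.
(7/13) = -1 → non-residue.
(8/13) = -1 → non-residue.
(9/13) = +1 → QR.
(10/13) = +1 → QR.
(12/13) = +1 → QR.
Total quadratic residues among the 7: 4.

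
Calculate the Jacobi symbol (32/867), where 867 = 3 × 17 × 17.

Pull out 2^5: since 867 ≡ 3 (mod 8), (2/867) = -1, so (2/867)^5 = -1.
Reached (1/867) = 1. Collecting the sign flips along the way, the symbol is -1.

-1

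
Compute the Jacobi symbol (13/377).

Reciprocity: 13 ≡ 1 and 377 ≡ 1 (mod 4), so (13/377) = +(377/13).
Reduce top mod 13: now compute (0/13).
Top reduces to 0: gcd > 1, so the symbol is 0.

0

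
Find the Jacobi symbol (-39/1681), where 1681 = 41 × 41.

1

First reduce: -39 ≡ 1642 (mod 1681).
Pull out 2: since 1681 ≡ 1 (mod 8), (2/1681) = +1.
Reciprocity: 821 ≡ 1 and 1681 ≡ 1 (mod 4), so (821/1681) = +(1681/821).
Reduce top mod 821: now compute (39/821).
Reciprocity: 39 ≡ 3 and 821 ≡ 1 (mod 4), so (39/821) = +(821/39).
Reduce top mod 39: now compute (2/39).
Pull out 2: since 39 ≡ 7 (mod 8), (2/39) = +1.
Reached (1/39) = 1. Collecting the sign flips along the way, the symbol is +1.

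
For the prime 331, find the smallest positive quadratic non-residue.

2

(2/331) = −1, so 2 is the smallest positive non-residue mod 331.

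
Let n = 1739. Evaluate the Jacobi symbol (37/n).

Reciprocity: 37 ≡ 1 and 1739 ≡ 3 (mod 4), so (37/1739) = +(1739/37).
Reduce top mod 37: now compute (0/37).
Top reduces to 0: gcd > 1, so the symbol is 0.

0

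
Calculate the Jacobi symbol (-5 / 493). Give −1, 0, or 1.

First reduce: -5 ≡ 488 (mod 493).
Pull out 2^3: since 493 ≡ 5 (mod 8), (2/493) = -1, so (2/493)^3 = -1.
Reciprocity: 61 ≡ 1 and 493 ≡ 1 (mod 4), so (61/493) = +(493/61).
Reduce top mod 61: now compute (5/61).
Reciprocity: 5 ≡ 1 and 61 ≡ 1 (mod 4), so (5/61) = +(61/5).
Reduce top mod 5: now compute (1/5).
Reached (1/5) = 1. Collecting the sign flips along the way, the symbol is -1.

-1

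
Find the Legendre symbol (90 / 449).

1

Pull out 2: since 449 ≡ 1 (mod 8), (2/449) = +1.
Reciprocity: 45 ≡ 1 and 449 ≡ 1 (mod 4), so (45/449) = +(449/45).
Reduce top mod 45: now compute (44/45).
Pull out 2^2: since 45 ≡ 5 (mod 8), (2/45) = -1, so (2/45)^2 = +1.
Reciprocity: 11 ≡ 3 and 45 ≡ 1 (mod 4), so (11/45) = +(45/11).
Reduce top mod 11: now compute (1/11).
Reached (1/11) = 1. Collecting the sign flips along the way, the symbol is +1.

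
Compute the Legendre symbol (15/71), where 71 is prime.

Reciprocity: 15 ≡ 3 and 71 ≡ 3 (mod 4), so (15/71) = −(71/15).
Reduce top mod 15: now compute (11/15).
Reciprocity: 11 ≡ 3 and 15 ≡ 3 (mod 4), so (11/15) = −(15/11).
Reduce top mod 11: now compute (4/11).
Pull out 2^2: since 11 ≡ 3 (mod 8), (2/11) = -1, so (2/11)^2 = +1.
Reached (1/11) = 1. Collecting the sign flips along the way, the symbol is +1.

1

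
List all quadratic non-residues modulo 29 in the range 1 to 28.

2, 3, 8, 10, 11, 12, 14, 15, 17, 18, 19, 21, 26, 27

Square k = 1,…,14 (k and 29−k give the same square):
1²=1, 2²=4, 3²=9, 4²=16, 5²=25, 6²≡7, 7²≡20, 8²≡6, 9²≡23, 10²≡13, 11²≡5, 12²≡28, 13²≡24, 14²≡22 (mod 29).
The residues are {1, 4, 5, 6, 7, 9, 13, 16, 20, 22, 23, 24, 25, 28}; the non-residues are the remaining 14 nonzero classes.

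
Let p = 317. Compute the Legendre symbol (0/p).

Top reduces to 0: gcd > 1, so the symbol is 0.

0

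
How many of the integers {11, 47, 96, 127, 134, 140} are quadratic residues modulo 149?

(11/149) = -1 → non-residue.
(47/149) = +1 → QR.
(96/149) = +1 → QR.
(127/149) = +1 → QR.
(134/149) = -1 → non-residue.
(140/149) = +1 → QR.
Total quadratic residues among the 6: 4.

4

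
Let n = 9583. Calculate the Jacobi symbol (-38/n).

1

First reduce: -38 ≡ 9545 (mod 9583).
Reciprocity: 9545 ≡ 1 and 9583 ≡ 3 (mod 4), so (9545/9583) = +(9583/9545).
Reduce top mod 9545: now compute (38/9545).
Pull out 2: since 9545 ≡ 1 (mod 8), (2/9545) = +1.
Reciprocity: 19 ≡ 3 and 9545 ≡ 1 (mod 4), so (19/9545) = +(9545/19).
Reduce top mod 19: now compute (7/19).
Reciprocity: 7 ≡ 3 and 19 ≡ 3 (mod 4), so (7/19) = −(19/7).
Reduce top mod 7: now compute (5/7).
Reciprocity: 5 ≡ 1 and 7 ≡ 3 (mod 4), so (5/7) = +(7/5).
Reduce top mod 5: now compute (2/5).
Pull out 2: since 5 ≡ 5 (mod 8), (2/5) = -1.
Reached (1/5) = 1. Collecting the sign flips along the way, the symbol is +1.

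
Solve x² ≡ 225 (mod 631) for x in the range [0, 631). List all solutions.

15, 616

Since 631 ≡ 3 (mod 4), a square root of 225 is 225^((631+1)/4) = 225^158 mod 631.
Repeated squaring: 225^2≡145, 225^4≡202, 225^8≡420, 225^16≡351, 225^32≡156, 225^64≡358, 225^128≡71 (mod 631).
225^158 = 225^(128+16+8+4+2) ≡ 616 (mod 631).
Check: 616² = 379456 ≡ 225 (mod 631). The two roots are 15 and 616.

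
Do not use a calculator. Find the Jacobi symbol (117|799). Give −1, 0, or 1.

-1

Reciprocity: 117 ≡ 1 and 799 ≡ 3 (mod 4), so (117/799) = +(799/117).
Reduce top mod 117: now compute (97/117).
Reciprocity: 97 ≡ 1 and 117 ≡ 1 (mod 4), so (97/117) = +(117/97).
Reduce top mod 97: now compute (20/97).
Pull out 2^2: since 97 ≡ 1 (mod 8), (2/97) = +1, so (2/97)^2 = +1.
Reciprocity: 5 ≡ 1 and 97 ≡ 1 (mod 4), so (5/97) = +(97/5).
Reduce top mod 5: now compute (2/5).
Pull out 2: since 5 ≡ 5 (mod 8), (2/5) = -1.
Reached (1/5) = 1. Collecting the sign flips along the way, the symbol is -1.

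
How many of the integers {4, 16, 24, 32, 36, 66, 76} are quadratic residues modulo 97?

(4/97) = +1 → QR.
(16/97) = +1 → QR.
(24/97) = +1 → QR.
(32/97) = +1 → QR.
(36/97) = +1 → QR.
(66/97) = +1 → QR.
(76/97) = -1 → non-residue.
Total quadratic residues among the 7: 6.

6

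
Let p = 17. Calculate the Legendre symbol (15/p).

1

Reciprocity: 15 ≡ 3 and 17 ≡ 1 (mod 4), so (15/17) = +(17/15).
Reduce top mod 15: now compute (2/15).
Pull out 2: since 15 ≡ 7 (mod 8), (2/15) = +1.
Reached (1/15) = 1. Collecting the sign flips along the way, the symbol is +1.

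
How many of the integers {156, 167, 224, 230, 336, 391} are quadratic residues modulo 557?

2

(156/557) = +1 → QR.
(167/557) = +1 → QR.
(224/557) = -1 → non-residue.
(230/557) = -1 → non-residue.
(336/557) = -1 → non-residue.
(391/557) = -1 → non-residue.
Total quadratic residues among the 6: 2.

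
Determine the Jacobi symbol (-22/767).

-1

First reduce: -22 ≡ 745 (mod 767).
Reciprocity: 745 ≡ 1 and 767 ≡ 3 (mod 4), so (745/767) = +(767/745).
Reduce top mod 745: now compute (22/745).
Pull out 2: since 745 ≡ 1 (mod 8), (2/745) = +1.
Reciprocity: 11 ≡ 3 and 745 ≡ 1 (mod 4), so (11/745) = +(745/11).
Reduce top mod 11: now compute (8/11).
Pull out 2^3: since 11 ≡ 3 (mod 8), (2/11) = -1, so (2/11)^3 = -1.
Reached (1/11) = 1. Collecting the sign flips along the way, the symbol is -1.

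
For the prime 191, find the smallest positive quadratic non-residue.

(2/191) = +1, so 2 is a residue.
(3/191) = +1, so 3 is a residue.
(4/191) = +1, so 4 is a residue.
(5/191) = +1, so 5 is a residue.
(6/191) = +1, so 6 is a residue.
(7/191) = −1, so 7 is the smallest positive non-residue mod 191.

7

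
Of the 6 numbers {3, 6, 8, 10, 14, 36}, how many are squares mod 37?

3

(3/37) = +1 → QR.
(6/37) = -1 → non-residue.
(8/37) = -1 → non-residue.
(10/37) = +1 → QR.
(14/37) = -1 → non-residue.
(36/37) = +1 → QR.
Total quadratic residues among the 6: 3.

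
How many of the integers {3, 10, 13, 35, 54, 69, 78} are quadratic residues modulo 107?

5

(3/107) = +1 → QR.
(10/107) = +1 → QR.
(13/107) = +1 → QR.
(35/107) = +1 → QR.
(54/107) = -1 → non-residue.
(69/107) = +1 → QR.
(78/107) = -1 → non-residue.
Total quadratic residues among the 7: 5.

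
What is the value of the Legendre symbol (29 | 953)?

1

Reciprocity: 29 ≡ 1 and 953 ≡ 1 (mod 4), so (29/953) = +(953/29).
Reduce top mod 29: now compute (25/29).
Reciprocity: 25 ≡ 1 and 29 ≡ 1 (mod 4), so (25/29) = +(29/25).
Reduce top mod 25: now compute (4/25).
Pull out 2^2: since 25 ≡ 1 (mod 8), (2/25) = +1, so (2/25)^2 = +1.
Reached (1/25) = 1. Collecting the sign flips along the way, the symbol is +1.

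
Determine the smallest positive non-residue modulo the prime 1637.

2

(2/1637) = −1, so 2 is the smallest positive non-residue mod 1637.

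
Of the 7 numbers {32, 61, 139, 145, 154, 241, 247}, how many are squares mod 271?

(32/271) = +1 → QR.
(61/271) = +1 → QR.
(139/271) = +1 → QR.
(145/271) = -1 → non-residue.
(154/271) = +1 → QR.
(241/271) = +1 → QR.
(247/271) = +1 → QR.
Total quadratic residues among the 7: 6.

6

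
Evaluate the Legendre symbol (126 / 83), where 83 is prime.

-1

First reduce: 126 ≡ 43 (mod 83).
Reciprocity: 43 ≡ 3 and 83 ≡ 3 (mod 4), so (43/83) = −(83/43).
Reduce top mod 43: now compute (40/43).
Pull out 2^3: since 43 ≡ 3 (mod 8), (2/43) = -1, so (2/43)^3 = -1.
Reciprocity: 5 ≡ 1 and 43 ≡ 3 (mod 4), so (5/43) = +(43/5).
Reduce top mod 5: now compute (3/5).
Reciprocity: 3 ≡ 3 and 5 ≡ 1 (mod 4), so (3/5) = +(5/3).
Reduce top mod 3: now compute (2/3).
Pull out 2: since 3 ≡ 3 (mod 8), (2/3) = -1.
Reached (1/3) = 1. Collecting the sign flips along the way, the symbol is -1.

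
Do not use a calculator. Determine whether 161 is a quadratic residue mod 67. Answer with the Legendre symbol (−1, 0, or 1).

-1

First reduce: 161 ≡ 27 (mod 67).
Reciprocity: 27 ≡ 3 and 67 ≡ 3 (mod 4), so (27/67) = −(67/27).
Reduce top mod 27: now compute (13/27).
Reciprocity: 13 ≡ 1 and 27 ≡ 3 (mod 4), so (13/27) = +(27/13).
Reduce top mod 13: now compute (1/13).
Reached (1/13) = 1. Collecting the sign flips along the way, the symbol is -1.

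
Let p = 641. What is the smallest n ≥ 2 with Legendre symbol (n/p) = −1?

(2/641) = +1, so 2 is a residue.
(3/641) = −1, so 3 is the smallest positive non-residue mod 641.

3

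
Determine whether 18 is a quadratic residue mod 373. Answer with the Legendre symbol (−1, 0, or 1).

-1

Pull out 2: since 373 ≡ 5 (mod 8), (2/373) = -1.
Reciprocity: 9 ≡ 1 and 373 ≡ 1 (mod 4), so (9/373) = +(373/9).
Reduce top mod 9: now compute (4/9).
Pull out 2^2: since 9 ≡ 1 (mod 8), (2/9) = +1, so (2/9)^2 = +1.
Reached (1/9) = 1. Collecting the sign flips along the way, the symbol is -1.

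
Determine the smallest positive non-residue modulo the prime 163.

2

(2/163) = −1, so 2 is the smallest positive non-residue mod 163.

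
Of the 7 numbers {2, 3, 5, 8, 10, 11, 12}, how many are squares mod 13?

(2/13) = -1 → non-residue.
(3/13) = +1 → QR.
(5/13) = -1 → non-residue.
(8/13) = -1 → non-residue.
(10/13) = +1 → QR.
(11/13) = -1 → non-residue.
(12/13) = +1 → QR.
Total quadratic residues among the 7: 3.

3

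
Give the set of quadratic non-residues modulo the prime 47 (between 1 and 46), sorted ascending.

5, 10, 11, 13, 15, 19, 20, 22, 23, 26, 29, 30, 31, 33, 35, 38, 39, 40, 41, 43, 44, 45, 46

Square k = 1,…,23 (k and 47−k give the same square):
1²=1, 2²=4, 3²=9, 4²=16, 5²=25, 6²=36, 7²≡2, 8²≡17, 9²≡34, 10²≡6, 11²≡27, 12²≡3, 13²≡28, 14²≡8, 15²≡37, 16²≡21, 17²≡7, 18²≡42, 19²≡32, 20²≡24, 21²≡18, 22²≡14, 23²≡12 (mod 47).
The residues are {1, 2, 3, 4, 6, 7, 8, 9, 12, 14, 16, 17, 18, 21, 24, 25, 27, 28, 32, 34, 36, 37, 42}; the non-residues are the remaining 23 nonzero classes.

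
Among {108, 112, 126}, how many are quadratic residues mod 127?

(108/127) = -1 → non-residue.
(112/127) = -1 → non-residue.
(126/127) = -1 → non-residue.
Total quadratic residues among the 3: 0.

0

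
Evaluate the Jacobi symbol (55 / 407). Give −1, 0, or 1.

Reciprocity: 55 ≡ 3 and 407 ≡ 3 (mod 4), so (55/407) = −(407/55).
Reduce top mod 55: now compute (22/55).
Pull out 2: since 55 ≡ 7 (mod 8), (2/55) = +1.
Reciprocity: 11 ≡ 3 and 55 ≡ 3 (mod 4), so (11/55) = −(55/11).
Reduce top mod 11: now compute (0/11).
Top reduces to 0: gcd > 1, so the symbol is 0.

0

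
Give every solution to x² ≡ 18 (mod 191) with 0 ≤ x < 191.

Since 191 ≡ 3 (mod 4), a square root of 18 is 18^((191+1)/4) = 18^48 mod 191.
Repeated squaring: 18^2≡133, 18^4≡117, 18^8≡128, 18^16≡149, 18^32≡45 (mod 191).
18^48 = 18^(32+16) ≡ 20 (mod 191).
Check: 20² = 400 ≡ 18 (mod 191). The two roots are 20 and 171.

20, 171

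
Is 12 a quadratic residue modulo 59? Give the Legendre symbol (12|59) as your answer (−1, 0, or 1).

Euler's criterion: (12/59) ≡ 12^29 (mod 59).
12^2 ≡ 26 (mod 59)
12^4 ≡ 27 (mod 59)
12^8 ≡ 21 (mod 59)
12^16 ≡ 28 (mod 59)
12^29 = 12^(16+8+4+1) ≡ 1 (mod 59).
Result is 1, so (12/59) = 1.

1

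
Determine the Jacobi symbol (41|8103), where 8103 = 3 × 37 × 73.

-1

Reciprocity: 41 ≡ 1 and 8103 ≡ 3 (mod 4), so (41/8103) = +(8103/41).
Reduce top mod 41: now compute (26/41).
Pull out 2: since 41 ≡ 1 (mod 8), (2/41) = +1.
Reciprocity: 13 ≡ 1 and 41 ≡ 1 (mod 4), so (13/41) = +(41/13).
Reduce top mod 13: now compute (2/13).
Pull out 2: since 13 ≡ 5 (mod 8), (2/13) = -1.
Reached (1/13) = 1. Collecting the sign flips along the way, the symbol is -1.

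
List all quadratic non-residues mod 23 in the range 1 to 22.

Square k = 1,…,11 (k and 23−k give the same square):
1²=1, 2²=4, 3²=9, 4²=16, 5²≡2, 6²≡13, 7²≡3, 8²≡18, 9²≡12, 10²≡8, 11²≡6 (mod 23).
The residues are {1, 2, 3, 4, 6, 8, 9, 12, 13, 16, 18}; the non-residues are the remaining 11 nonzero classes.

5, 7, 10, 11, 14, 15, 17, 19, 20, 21, 22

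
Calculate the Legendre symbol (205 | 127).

-1

First reduce: 205 ≡ 78 (mod 127).
Pull out 2: since 127 ≡ 7 (mod 8), (2/127) = +1.
Reciprocity: 39 ≡ 3 and 127 ≡ 3 (mod 4), so (39/127) = −(127/39).
Reduce top mod 39: now compute (10/39).
Pull out 2: since 39 ≡ 7 (mod 8), (2/39) = +1.
Reciprocity: 5 ≡ 1 and 39 ≡ 3 (mod 4), so (5/39) = +(39/5).
Reduce top mod 5: now compute (4/5).
Pull out 2^2: since 5 ≡ 5 (mod 8), (2/5) = -1, so (2/5)^2 = +1.
Reached (1/5) = 1. Collecting the sign flips along the way, the symbol is -1.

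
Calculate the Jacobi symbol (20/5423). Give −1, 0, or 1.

-1

Pull out 2^2: since 5423 ≡ 7 (mod 8), (2/5423) = +1, so (2/5423)^2 = +1.
Reciprocity: 5 ≡ 1 and 5423 ≡ 3 (mod 4), so (5/5423) = +(5423/5).
Reduce top mod 5: now compute (3/5).
Reciprocity: 3 ≡ 3 and 5 ≡ 1 (mod 4), so (3/5) = +(5/3).
Reduce top mod 3: now compute (2/3).
Pull out 2: since 3 ≡ 3 (mod 8), (2/3) = -1.
Reached (1/3) = 1. Collecting the sign flips along the way, the symbol is -1.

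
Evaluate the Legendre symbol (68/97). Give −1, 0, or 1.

-1

Euler's criterion: (68/97) ≡ 68^48 (mod 97).
68^2 ≡ 65 (mod 97)
68^4 ≡ 54 (mod 97)
68^8 ≡ 6 (mod 97)
68^16 ≡ 36 (mod 97)
68^32 ≡ 35 (mod 97)
68^48 = 68^(32+16) ≡ 96 (mod 97).
Result is 96 ≡ −1, so (68/97) = −1.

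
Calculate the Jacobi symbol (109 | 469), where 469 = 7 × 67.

Reciprocity: 109 ≡ 1 and 469 ≡ 1 (mod 4), so (109/469) = +(469/109).
Reduce top mod 109: now compute (33/109).
Reciprocity: 33 ≡ 1 and 109 ≡ 1 (mod 4), so (33/109) = +(109/33).
Reduce top mod 33: now compute (10/33).
Pull out 2: since 33 ≡ 1 (mod 8), (2/33) = +1.
Reciprocity: 5 ≡ 1 and 33 ≡ 1 (mod 4), so (5/33) = +(33/5).
Reduce top mod 5: now compute (3/5).
Reciprocity: 3 ≡ 3 and 5 ≡ 1 (mod 4), so (3/5) = +(5/3).
Reduce top mod 3: now compute (2/3).
Pull out 2: since 3 ≡ 3 (mod 8), (2/3) = -1.
Reached (1/3) = 1. Collecting the sign flips along the way, the symbol is -1.

-1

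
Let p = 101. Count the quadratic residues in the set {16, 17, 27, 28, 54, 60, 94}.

3

(16/101) = +1 → QR.
(17/101) = +1 → QR.
(27/101) = -1 → non-residue.
(28/101) = -1 → non-residue.
(54/101) = +1 → QR.
(60/101) = -1 → non-residue.
(94/101) = -1 → non-residue.
Total quadratic residues among the 7: 3.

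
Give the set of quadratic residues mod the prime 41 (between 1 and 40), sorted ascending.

Square k = 1,…,20 (k and 41−k give the same square):
1²=1, 2²=4, 3²=9, 4²=16, 5²=25, 6²=36, 7²≡8, 8²≡23, 9²≡40, 10²≡18, 11²≡39, 12²≡21, 13²≡5, 14²≡32, 15²≡20, 16²≡10, 17²≡2, 18²≡37, 19²≡33, 20²≡31 (mod 41).
So the quadratic residues mod 41 are {1, 2, 4, 5, 8, 9, 10, 16, 18, 20, 21, 23, 25, 31, 32, 33, 36, 37, 39, 40}.

1, 2, 4, 5, 8, 9, 10, 16, 18, 20, 21, 23, 25, 31, 32, 33, 36, 37, 39, 40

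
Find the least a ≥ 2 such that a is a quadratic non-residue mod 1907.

(2/1907) = −1, so 2 is the smallest positive non-residue mod 1907.

2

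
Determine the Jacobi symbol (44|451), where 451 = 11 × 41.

0

Pull out 2^2: since 451 ≡ 3 (mod 8), (2/451) = -1, so (2/451)^2 = +1.
Reciprocity: 11 ≡ 3 and 451 ≡ 3 (mod 4), so (11/451) = −(451/11).
Reduce top mod 11: now compute (0/11).
Top reduces to 0: gcd > 1, so the symbol is 0.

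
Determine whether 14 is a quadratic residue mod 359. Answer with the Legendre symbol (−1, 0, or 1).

-1

Pull out 2: since 359 ≡ 7 (mod 8), (2/359) = +1.
Reciprocity: 7 ≡ 3 and 359 ≡ 3 (mod 4), so (7/359) = −(359/7).
Reduce top mod 7: now compute (2/7).
Pull out 2: since 7 ≡ 7 (mod 8), (2/7) = +1.
Reached (1/7) = 1. Collecting the sign flips along the way, the symbol is -1.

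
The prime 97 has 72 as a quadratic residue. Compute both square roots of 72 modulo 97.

97 ≡ 1 (mod 4), so we find a root by search.
Trying successive values, 13² = 169 ≡ 72 (mod 97). The other root is 97 − 13 = 84.

13, 84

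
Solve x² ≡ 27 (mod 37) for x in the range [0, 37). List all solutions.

8, 29

37 ≡ 1 (mod 4), so we find a root by search.
Trying successive values, 8² = 64 ≡ 27 (mod 37). The other root is 37 − 8 = 29.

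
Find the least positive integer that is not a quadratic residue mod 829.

2

(2/829) = −1, so 2 is the smallest positive non-residue mod 829.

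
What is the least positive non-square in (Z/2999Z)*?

(2/2999) = +1, so 2 is a residue.
(3/2999) = +1, so 3 is a residue.
(4/2999) = +1, so 4 is a residue.
(5/2999) = +1, so 5 is a residue.
(6/2999) = +1, so 6 is a residue.
(7/2999) = +1, so 7 is a residue.
(8/2999) = +1, so 8 is a residue.
(9/2999) = +1, so 9 is a residue.
(10/2999) = +1, so 10 is a residue.
(11/2999) = +1, so 11 is a residue.
(12/2999) = +1, so 12 is a residue.
(13/2999) = +1, so 13 is a residue.
(14/2999) = +1, so 14 is a residue.
(15/2999) = +1, so 15 is a residue.
(16/2999) = +1, so 16 is a residue.
(17/2999) = −1, so 17 is the smallest positive non-residue mod 2999.

17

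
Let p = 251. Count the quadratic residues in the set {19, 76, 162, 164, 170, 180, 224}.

2

(19/251) = -1 → non-residue.
(76/251) = -1 → non-residue.
(162/251) = -1 → non-residue.
(164/251) = +1 → QR.
(170/251) = -1 → non-residue.
(180/251) = +1 → QR.
(224/251) = -1 → non-residue.
Total quadratic residues among the 7: 2.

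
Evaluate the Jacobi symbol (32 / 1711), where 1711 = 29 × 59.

Pull out 2^5: since 1711 ≡ 7 (mod 8), (2/1711) = +1, so (2/1711)^5 = +1.
Reached (1/1711) = 1. Collecting the sign flips along the way, the symbol is +1.

1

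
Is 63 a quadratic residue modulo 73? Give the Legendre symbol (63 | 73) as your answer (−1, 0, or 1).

-1

Euler's criterion: (63/73) ≡ 63^36 (mod 73).
63^2 ≡ 27 (mod 73)
63^4 ≡ 72 (mod 73)
63^8 ≡ 1 (mod 73)
63^16 ≡ 1 (mod 73)
63^32 ≡ 1 (mod 73)
63^36 = 63^(32+4) ≡ 72 (mod 73).
Result is 72 ≡ −1, so (63/73) = −1.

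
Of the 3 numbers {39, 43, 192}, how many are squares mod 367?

0

(39/367) = -1 → non-residue.
(43/367) = -1 → non-residue.
(192/367) = -1 → non-residue.
Total quadratic residues among the 3: 0.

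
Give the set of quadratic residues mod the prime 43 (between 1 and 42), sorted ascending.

1,4,6,9,10,11,13,14,15,16,17,21,23,24,25,31,35,36,38,40,41

Square k = 1,…,21 (k and 43−k give the same square):
1²=1, 2²=4, 3²=9, 4²=16, 5²=25, 6²=36, 7²≡6, 8²≡21, 9²≡38, 10²≡14, 11²≡35, 12²≡15, 13²≡40, 14²≡24, 15²≡10, 16²≡41, 17²≡31, 18²≡23, 19²≡17, 20²≡13, 21²≡11 (mod 43).
So the quadratic residues mod 43 are {1, 4, 6, 9, 10, 11, 13, 14, 15, 16, 17, 21, 23, 24, 25, 31, 35, 36, 38, 40, 41}.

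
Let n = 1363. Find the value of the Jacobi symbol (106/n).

Pull out 2: since 1363 ≡ 3 (mod 8), (2/1363) = -1.
Reciprocity: 53 ≡ 1 and 1363 ≡ 3 (mod 4), so (53/1363) = +(1363/53).
Reduce top mod 53: now compute (38/53).
Pull out 2: since 53 ≡ 5 (mod 8), (2/53) = -1.
Reciprocity: 19 ≡ 3 and 53 ≡ 1 (mod 4), so (19/53) = +(53/19).
Reduce top mod 19: now compute (15/19).
Reciprocity: 15 ≡ 3 and 19 ≡ 3 (mod 4), so (15/19) = −(19/15).
Reduce top mod 15: now compute (4/15).
Pull out 2^2: since 15 ≡ 7 (mod 8), (2/15) = +1, so (2/15)^2 = +1.
Reached (1/15) = 1. Collecting the sign flips along the way, the symbol is -1.

-1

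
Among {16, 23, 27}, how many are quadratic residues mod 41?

2

(16/41) = +1 → QR.
(23/41) = +1 → QR.
(27/41) = -1 → non-residue.
Total quadratic residues among the 3: 2.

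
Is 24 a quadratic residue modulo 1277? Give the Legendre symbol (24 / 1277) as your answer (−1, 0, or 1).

1

Pull out 2^3: since 1277 ≡ 5 (mod 8), (2/1277) = -1, so (2/1277)^3 = -1.
Reciprocity: 3 ≡ 3 and 1277 ≡ 1 (mod 4), so (3/1277) = +(1277/3).
Reduce top mod 3: now compute (2/3).
Pull out 2: since 3 ≡ 3 (mod 8), (2/3) = -1.
Reached (1/3) = 1. Collecting the sign flips along the way, the symbol is +1.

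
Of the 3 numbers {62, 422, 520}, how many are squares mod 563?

(62/563) = +1 → QR.
(422/563) = -1 → non-residue.
(520/563) = +1 → QR.
Total quadratic residues among the 3: 2.

2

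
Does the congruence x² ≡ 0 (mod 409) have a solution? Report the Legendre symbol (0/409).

Top reduces to 0: gcd > 1, so the symbol is 0.

0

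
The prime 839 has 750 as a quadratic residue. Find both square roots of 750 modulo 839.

Since 839 ≡ 3 (mod 4), a square root of 750 is 750^((839+1)/4) = 750^210 mod 839.
Repeated squaring: 750^2≡370, 750^4≡143, 750^8≡313, 750^16≡645, 750^32≡720, 750^64≡737, 750^128≡336 (mod 839).
750^210 = 750^(128+64+16+2) ≡ 514 (mod 839).
Check: 514² = 264196 ≡ 750 (mod 839). The two roots are 325 and 514.

325, 514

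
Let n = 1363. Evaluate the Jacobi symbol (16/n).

1

Pull out 2^4: since 1363 ≡ 3 (mod 8), (2/1363) = -1, so (2/1363)^4 = +1.
Reached (1/1363) = 1. Collecting the sign flips along the way, the symbol is +1.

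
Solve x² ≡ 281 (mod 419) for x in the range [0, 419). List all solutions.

117, 302

Since 419 ≡ 3 (mod 4), a square root of 281 is 281^((419+1)/4) = 281^105 mod 419.
Repeated squaring: 281^2≡189, 281^4≡106, 281^8≡342, 281^16≡63, 281^32≡198, 281^64≡237 (mod 419).
281^105 = 281^(64+32+8+1) ≡ 117 (mod 419).
Check: 117² = 13689 ≡ 281 (mod 419). The two roots are 117 and 302.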